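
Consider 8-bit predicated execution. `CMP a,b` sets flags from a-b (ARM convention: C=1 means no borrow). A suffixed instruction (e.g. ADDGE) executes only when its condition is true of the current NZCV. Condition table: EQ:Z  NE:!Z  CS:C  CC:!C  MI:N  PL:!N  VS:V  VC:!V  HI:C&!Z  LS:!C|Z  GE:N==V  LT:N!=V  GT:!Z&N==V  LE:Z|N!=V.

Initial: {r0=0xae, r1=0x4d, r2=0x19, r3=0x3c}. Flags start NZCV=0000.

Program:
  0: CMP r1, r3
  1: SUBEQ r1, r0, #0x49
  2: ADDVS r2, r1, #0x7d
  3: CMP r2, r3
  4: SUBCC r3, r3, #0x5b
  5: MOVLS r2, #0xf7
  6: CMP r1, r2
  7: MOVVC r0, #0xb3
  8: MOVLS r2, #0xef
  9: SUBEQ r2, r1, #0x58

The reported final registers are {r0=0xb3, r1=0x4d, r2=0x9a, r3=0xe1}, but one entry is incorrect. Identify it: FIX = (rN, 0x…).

FIX = (r2, 0xef)

[0] flags=0010 → (cmp)
[1] flags=0010 EQ?F → skip
[2] flags=0010 VS?F → skip
[3] flags=1000 → (cmp)
[4] flags=1000 CC?T → r3=0xe1
[5] flags=1000 LS?T → r2=0xf7
[6] flags=0000 → (cmp)
[7] flags=0000 VC?T → r0=0xb3
[8] flags=0000 LS?T → r2=0xef
[9] flags=0000 EQ?F → skip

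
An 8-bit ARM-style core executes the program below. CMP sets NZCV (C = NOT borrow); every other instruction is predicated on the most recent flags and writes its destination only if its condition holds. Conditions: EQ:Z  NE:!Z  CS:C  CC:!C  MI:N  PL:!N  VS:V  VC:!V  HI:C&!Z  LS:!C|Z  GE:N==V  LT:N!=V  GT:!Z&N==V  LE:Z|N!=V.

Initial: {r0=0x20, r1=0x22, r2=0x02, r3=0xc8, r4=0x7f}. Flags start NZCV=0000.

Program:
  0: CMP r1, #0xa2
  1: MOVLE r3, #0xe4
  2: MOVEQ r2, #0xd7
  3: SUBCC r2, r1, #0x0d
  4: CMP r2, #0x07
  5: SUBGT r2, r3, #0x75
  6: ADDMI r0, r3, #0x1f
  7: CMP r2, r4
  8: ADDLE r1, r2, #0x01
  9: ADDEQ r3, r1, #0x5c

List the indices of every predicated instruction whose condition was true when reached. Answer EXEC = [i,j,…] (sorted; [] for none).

[0] flags=1001 → (cmp)
[1] flags=1001 LE?F → skip
[2] flags=1001 EQ?F → skip
[3] flags=1001 CC?T → r2=0x15
[4] flags=0010 → (cmp)
[5] flags=0010 GT?T → r2=0x53
[6] flags=0010 MI?F → skip
[7] flags=1000 → (cmp)
[8] flags=1000 LE?T → r1=0x54
[9] flags=1000 EQ?F → skip

EXEC = [3,5,8]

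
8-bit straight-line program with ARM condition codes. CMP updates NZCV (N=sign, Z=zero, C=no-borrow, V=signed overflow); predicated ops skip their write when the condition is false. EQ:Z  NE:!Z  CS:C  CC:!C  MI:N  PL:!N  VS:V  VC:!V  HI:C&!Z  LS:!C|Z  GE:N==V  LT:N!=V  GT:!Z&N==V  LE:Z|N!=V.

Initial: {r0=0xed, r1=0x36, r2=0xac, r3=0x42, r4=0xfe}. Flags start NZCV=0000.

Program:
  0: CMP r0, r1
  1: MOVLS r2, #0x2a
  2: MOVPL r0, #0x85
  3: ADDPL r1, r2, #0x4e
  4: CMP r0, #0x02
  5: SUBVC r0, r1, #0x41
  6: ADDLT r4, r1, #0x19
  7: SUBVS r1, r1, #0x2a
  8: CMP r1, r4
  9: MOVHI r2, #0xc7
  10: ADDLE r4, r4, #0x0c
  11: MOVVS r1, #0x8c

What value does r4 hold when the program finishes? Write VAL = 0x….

VAL = 0x5b

[0] flags=1010 → (cmp)
[1] flags=1010 LS?F → skip
[2] flags=1010 PL?F → skip
[3] flags=1010 PL?F → skip
[4] flags=1010 → (cmp)
[5] flags=1010 VC?T → r0=0xf5
[6] flags=1010 LT?T → r4=0x4f
[7] flags=1010 VS?F → skip
[8] flags=1000 → (cmp)
[9] flags=1000 HI?F → skip
[10] flags=1000 LE?T → r4=0x5b
[11] flags=1000 VS?F → skip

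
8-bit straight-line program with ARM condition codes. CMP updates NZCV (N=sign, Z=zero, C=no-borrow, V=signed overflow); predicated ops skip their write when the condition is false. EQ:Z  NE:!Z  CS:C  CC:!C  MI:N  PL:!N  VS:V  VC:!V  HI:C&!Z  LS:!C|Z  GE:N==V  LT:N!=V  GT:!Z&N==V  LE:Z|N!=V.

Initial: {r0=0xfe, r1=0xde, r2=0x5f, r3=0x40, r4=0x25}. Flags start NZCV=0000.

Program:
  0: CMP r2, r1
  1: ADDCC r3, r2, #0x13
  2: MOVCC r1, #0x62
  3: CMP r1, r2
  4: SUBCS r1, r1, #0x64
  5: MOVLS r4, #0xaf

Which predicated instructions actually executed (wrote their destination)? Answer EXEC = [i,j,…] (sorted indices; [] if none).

EXEC = [1,2,4]

0: ✓ CMP  NZCV=1001
1: ✓ ADDCC  r3←0x72
2: ✓ MOVCC  r1←0x62
3: ✓ CMP  NZCV=0010
4: ✓ SUBCS  r1←0xfe
5: · MOVLS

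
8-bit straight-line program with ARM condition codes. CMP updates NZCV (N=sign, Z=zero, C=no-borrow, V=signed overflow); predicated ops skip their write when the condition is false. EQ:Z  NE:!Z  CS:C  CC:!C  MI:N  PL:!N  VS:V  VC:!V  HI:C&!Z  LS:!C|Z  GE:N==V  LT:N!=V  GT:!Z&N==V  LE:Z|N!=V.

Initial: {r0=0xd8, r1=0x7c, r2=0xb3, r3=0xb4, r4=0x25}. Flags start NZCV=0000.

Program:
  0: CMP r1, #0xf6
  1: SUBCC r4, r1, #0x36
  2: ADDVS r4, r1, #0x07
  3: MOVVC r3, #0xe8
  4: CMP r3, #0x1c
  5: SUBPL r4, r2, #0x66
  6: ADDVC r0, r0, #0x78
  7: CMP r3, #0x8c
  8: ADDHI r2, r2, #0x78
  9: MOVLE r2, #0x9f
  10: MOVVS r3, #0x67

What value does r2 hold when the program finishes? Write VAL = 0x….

VAL = 0x2b

0: ✓ CMP  NZCV=1001
1: ✓ SUBCC  r4←0x46
2: ✓ ADDVS  r4←0x83
3: · MOVVC
4: ✓ CMP  NZCV=1010
5: · SUBPL
6: ✓ ADDVC  r0←0x50
7: ✓ CMP  NZCV=0010
8: ✓ ADDHI  r2←0x2b
9: · MOVLE
10: · MOVVS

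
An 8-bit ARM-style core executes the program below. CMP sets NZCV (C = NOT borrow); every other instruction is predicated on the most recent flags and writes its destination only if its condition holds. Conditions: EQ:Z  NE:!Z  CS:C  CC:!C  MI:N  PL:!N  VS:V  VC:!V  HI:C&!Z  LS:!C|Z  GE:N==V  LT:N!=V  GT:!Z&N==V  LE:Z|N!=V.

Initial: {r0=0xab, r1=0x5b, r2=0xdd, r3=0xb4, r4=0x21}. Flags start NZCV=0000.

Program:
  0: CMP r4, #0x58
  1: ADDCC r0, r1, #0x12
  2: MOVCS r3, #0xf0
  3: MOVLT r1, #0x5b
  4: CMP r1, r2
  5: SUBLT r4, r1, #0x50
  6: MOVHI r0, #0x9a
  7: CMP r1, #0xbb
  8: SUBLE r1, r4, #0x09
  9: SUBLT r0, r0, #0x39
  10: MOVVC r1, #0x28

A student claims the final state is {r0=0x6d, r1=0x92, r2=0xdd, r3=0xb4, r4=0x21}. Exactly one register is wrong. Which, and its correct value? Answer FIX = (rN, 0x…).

0: ✓ CMP  NZCV=1000
1: ✓ ADDCC  r0←0x6d
2: · MOVCS
3: ✓ MOVLT  r1←0x5b
4: ✓ CMP  NZCV=0000
5: · SUBLT
6: · MOVHI
7: ✓ CMP  NZCV=1001
8: · SUBLE
9: · SUBLT
10: · MOVVC

FIX = (r1, 0x5b)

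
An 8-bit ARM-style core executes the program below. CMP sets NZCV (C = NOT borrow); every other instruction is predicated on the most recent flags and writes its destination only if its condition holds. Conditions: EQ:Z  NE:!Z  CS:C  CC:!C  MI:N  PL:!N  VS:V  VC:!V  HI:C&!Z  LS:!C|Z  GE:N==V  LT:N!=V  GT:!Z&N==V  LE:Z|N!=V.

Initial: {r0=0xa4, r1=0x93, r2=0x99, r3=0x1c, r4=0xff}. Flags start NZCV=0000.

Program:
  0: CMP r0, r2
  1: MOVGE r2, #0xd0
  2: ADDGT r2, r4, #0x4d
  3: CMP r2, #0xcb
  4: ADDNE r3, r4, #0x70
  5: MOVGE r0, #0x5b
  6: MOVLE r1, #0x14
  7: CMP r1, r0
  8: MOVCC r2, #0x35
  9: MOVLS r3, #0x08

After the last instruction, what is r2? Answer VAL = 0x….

VAL = 0x4c

0: ✓ CMP  NZCV=0010
1: ✓ MOVGE  r2←0xd0
2: ✓ ADDGT  r2←0x4c
3: ✓ CMP  NZCV=1001
4: ✓ ADDNE  r3←0x6f
5: ✓ MOVGE  r0←0x5b
6: · MOVLE
7: ✓ CMP  NZCV=0011
8: · MOVCC
9: · MOVLS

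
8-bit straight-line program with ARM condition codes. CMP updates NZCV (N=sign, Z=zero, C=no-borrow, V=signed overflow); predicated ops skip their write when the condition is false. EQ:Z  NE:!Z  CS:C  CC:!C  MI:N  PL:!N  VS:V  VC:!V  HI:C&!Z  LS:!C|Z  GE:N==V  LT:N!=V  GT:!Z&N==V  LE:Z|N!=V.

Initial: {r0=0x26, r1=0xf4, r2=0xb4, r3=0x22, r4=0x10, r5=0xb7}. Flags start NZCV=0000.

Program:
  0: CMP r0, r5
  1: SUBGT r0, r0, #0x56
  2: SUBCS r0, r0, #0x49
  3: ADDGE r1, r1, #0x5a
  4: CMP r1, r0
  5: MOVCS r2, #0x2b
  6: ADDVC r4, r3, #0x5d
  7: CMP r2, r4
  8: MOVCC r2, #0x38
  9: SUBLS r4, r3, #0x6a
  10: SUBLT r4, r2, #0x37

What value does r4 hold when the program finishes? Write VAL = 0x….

VAL = 0x7d

[0] flags=0000 → (cmp)
[1] flags=0000 GT?T → r0=0xd0
[2] flags=0000 CS?F → skip
[3] flags=0000 GE?T → r1=0x4e
[4] flags=0000 → (cmp)
[5] flags=0000 CS?F → skip
[6] flags=0000 VC?T → r4=0x7f
[7] flags=0011 → (cmp)
[8] flags=0011 CC?F → skip
[9] flags=0011 LS?F → skip
[10] flags=0011 LT?T → r4=0x7d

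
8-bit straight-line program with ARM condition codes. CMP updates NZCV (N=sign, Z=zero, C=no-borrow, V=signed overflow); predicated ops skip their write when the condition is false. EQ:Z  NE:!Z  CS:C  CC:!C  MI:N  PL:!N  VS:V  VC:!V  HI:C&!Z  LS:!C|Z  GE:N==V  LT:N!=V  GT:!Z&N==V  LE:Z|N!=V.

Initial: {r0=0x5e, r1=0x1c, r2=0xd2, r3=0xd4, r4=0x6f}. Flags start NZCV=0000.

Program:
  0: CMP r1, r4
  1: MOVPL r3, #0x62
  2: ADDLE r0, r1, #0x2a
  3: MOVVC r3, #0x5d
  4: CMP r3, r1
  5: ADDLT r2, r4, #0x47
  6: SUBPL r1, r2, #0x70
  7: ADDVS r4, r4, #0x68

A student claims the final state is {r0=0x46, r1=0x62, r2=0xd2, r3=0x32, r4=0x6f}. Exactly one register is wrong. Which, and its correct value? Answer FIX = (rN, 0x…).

[0] flags=1000 → (cmp)
[1] flags=1000 PL?F → skip
[2] flags=1000 LE?T → r0=0x46
[3] flags=1000 VC?T → r3=0x5d
[4] flags=0010 → (cmp)
[5] flags=0010 LT?F → skip
[6] flags=0010 PL?T → r1=0x62
[7] flags=0010 VS?F → skip

FIX = (r3, 0x5d)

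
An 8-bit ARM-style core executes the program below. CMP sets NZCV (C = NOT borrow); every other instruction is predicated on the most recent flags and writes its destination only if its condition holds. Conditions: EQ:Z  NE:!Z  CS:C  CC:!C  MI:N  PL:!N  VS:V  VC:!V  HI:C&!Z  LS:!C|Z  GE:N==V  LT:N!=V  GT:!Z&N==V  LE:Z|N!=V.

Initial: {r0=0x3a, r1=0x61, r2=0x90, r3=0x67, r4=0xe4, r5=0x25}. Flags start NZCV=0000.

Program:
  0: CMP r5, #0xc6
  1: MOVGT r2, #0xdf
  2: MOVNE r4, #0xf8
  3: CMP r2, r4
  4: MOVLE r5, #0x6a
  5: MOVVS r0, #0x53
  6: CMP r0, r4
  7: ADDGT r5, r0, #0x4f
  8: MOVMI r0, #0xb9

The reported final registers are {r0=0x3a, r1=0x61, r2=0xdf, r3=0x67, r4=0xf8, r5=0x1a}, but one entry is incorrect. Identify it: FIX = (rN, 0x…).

FIX = (r5, 0x89)

[0] flags=0000 → (cmp)
[1] flags=0000 GT?T → r2=0xdf
[2] flags=0000 NE?T → r4=0xf8
[3] flags=1000 → (cmp)
[4] flags=1000 LE?T → r5=0x6a
[5] flags=1000 VS?F → skip
[6] flags=0000 → (cmp)
[7] flags=0000 GT?T → r5=0x89
[8] flags=0000 MI?F → skip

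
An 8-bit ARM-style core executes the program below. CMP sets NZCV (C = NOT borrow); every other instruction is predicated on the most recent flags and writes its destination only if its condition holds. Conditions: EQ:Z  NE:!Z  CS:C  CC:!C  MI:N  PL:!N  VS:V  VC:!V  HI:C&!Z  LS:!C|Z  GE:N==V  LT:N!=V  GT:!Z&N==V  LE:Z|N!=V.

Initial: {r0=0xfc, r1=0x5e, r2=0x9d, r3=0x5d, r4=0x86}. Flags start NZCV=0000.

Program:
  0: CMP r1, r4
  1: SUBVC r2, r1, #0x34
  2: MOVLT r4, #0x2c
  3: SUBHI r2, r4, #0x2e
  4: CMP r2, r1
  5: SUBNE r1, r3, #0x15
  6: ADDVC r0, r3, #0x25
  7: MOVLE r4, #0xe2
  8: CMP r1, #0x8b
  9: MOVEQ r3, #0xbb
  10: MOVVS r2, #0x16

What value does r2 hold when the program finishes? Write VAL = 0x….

VAL = 0x16

[0] flags=1001 → (cmp)
[1] flags=1001 VC?F → skip
[2] flags=1001 LT?F → skip
[3] flags=1001 HI?F → skip
[4] flags=0011 → (cmp)
[5] flags=0011 NE?T → r1=0x48
[6] flags=0011 VC?F → skip
[7] flags=0011 LE?T → r4=0xe2
[8] flags=1001 → (cmp)
[9] flags=1001 EQ?F → skip
[10] flags=1001 VS?T → r2=0x16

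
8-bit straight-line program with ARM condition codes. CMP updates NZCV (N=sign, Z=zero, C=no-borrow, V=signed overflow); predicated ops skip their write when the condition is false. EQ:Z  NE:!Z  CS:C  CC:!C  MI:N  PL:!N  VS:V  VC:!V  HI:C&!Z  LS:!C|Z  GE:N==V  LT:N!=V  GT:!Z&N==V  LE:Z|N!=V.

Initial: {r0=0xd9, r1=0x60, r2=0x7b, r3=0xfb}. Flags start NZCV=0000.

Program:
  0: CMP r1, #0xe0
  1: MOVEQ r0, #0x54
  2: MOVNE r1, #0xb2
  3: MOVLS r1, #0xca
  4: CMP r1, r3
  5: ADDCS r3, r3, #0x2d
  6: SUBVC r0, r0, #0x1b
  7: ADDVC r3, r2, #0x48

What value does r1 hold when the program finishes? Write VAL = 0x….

VAL = 0xca

0: ✓ CMP  NZCV=1001
1: · MOVEQ
2: ✓ MOVNE  r1←0xb2
3: ✓ MOVLS  r1←0xca
4: ✓ CMP  NZCV=1000
5: · ADDCS
6: ✓ SUBVC  r0←0xbe
7: ✓ ADDVC  r3←0xc3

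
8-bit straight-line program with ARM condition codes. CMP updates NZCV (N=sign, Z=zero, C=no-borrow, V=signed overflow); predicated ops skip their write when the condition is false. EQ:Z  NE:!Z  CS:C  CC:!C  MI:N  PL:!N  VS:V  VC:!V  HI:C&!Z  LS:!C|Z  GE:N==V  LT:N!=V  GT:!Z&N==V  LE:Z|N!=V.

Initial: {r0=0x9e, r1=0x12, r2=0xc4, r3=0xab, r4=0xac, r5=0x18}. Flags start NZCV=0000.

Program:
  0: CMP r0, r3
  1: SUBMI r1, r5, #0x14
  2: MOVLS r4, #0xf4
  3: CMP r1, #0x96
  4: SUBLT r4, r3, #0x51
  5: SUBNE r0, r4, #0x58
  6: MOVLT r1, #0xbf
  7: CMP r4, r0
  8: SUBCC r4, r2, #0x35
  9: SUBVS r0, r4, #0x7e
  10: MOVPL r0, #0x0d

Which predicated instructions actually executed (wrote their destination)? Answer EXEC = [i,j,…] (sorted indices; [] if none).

[0] flags=1000 → (cmp)
[1] flags=1000 MI?T → r1=0x04
[2] flags=1000 LS?T → r4=0xf4
[3] flags=0000 → (cmp)
[4] flags=0000 LT?F → skip
[5] flags=0000 NE?T → r0=0x9c
[6] flags=0000 LT?F → skip
[7] flags=0010 → (cmp)
[8] flags=0010 CC?F → skip
[9] flags=0010 VS?F → skip
[10] flags=0010 PL?T → r0=0x0d

EXEC = [1,2,5,10]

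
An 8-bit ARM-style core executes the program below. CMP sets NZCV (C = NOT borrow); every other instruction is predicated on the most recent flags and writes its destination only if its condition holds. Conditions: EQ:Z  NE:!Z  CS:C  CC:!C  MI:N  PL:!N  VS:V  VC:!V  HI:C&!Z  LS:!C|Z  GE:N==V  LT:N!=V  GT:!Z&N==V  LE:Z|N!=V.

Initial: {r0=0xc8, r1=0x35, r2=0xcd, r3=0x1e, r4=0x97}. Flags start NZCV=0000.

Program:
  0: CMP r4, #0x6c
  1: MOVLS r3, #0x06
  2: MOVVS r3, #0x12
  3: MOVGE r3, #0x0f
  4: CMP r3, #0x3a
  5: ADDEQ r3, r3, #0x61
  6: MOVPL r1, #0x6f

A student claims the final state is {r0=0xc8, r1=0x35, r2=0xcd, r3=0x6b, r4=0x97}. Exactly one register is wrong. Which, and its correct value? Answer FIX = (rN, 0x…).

[0] flags=0011 → (cmp)
[1] flags=0011 LS?F → skip
[2] flags=0011 VS?T → r3=0x12
[3] flags=0011 GE?F → skip
[4] flags=1000 → (cmp)
[5] flags=1000 EQ?F → skip
[6] flags=1000 PL?F → skip

FIX = (r3, 0x12)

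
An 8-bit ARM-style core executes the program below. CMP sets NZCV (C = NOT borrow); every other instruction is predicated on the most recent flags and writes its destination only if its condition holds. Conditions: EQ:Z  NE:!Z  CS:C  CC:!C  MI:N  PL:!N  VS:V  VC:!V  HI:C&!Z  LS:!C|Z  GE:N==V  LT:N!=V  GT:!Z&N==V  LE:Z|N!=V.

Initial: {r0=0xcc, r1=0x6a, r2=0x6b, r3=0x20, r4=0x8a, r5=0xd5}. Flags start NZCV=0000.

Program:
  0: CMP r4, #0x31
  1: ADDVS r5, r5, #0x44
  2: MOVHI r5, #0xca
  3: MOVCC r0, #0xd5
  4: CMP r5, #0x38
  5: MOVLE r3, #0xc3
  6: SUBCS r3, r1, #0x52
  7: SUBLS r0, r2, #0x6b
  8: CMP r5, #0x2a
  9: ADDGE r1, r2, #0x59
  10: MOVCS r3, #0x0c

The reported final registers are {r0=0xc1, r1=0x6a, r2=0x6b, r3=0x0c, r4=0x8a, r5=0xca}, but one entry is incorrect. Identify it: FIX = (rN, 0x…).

FIX = (r0, 0xcc)

[0] flags=0011 → (cmp)
[1] flags=0011 VS?T → r5=0x19
[2] flags=0011 HI?T → r5=0xca
[3] flags=0011 CC?F → skip
[4] flags=1010 → (cmp)
[5] flags=1010 LE?T → r3=0xc3
[6] flags=1010 CS?T → r3=0x18
[7] flags=1010 LS?F → skip
[8] flags=1010 → (cmp)
[9] flags=1010 GE?F → skip
[10] flags=1010 CS?T → r3=0x0c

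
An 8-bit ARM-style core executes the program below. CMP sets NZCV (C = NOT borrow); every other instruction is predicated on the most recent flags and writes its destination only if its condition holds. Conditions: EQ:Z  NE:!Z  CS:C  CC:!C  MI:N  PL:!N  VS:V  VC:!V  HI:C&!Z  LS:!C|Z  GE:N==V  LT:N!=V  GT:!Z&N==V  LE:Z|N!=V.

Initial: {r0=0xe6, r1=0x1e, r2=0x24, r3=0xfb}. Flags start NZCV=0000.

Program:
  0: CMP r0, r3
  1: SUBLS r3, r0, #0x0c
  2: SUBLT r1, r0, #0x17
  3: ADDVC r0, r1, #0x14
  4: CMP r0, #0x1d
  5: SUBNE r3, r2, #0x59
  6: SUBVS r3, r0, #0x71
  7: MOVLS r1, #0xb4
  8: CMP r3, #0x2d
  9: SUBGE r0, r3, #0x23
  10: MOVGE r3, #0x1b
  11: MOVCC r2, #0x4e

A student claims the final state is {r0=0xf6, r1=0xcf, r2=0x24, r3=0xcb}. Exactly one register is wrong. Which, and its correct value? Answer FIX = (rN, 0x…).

[0] flags=1000 → (cmp)
[1] flags=1000 LS?T → r3=0xda
[2] flags=1000 LT?T → r1=0xcf
[3] flags=1000 VC?T → r0=0xe3
[4] flags=1010 → (cmp)
[5] flags=1010 NE?T → r3=0xcb
[6] flags=1010 VS?F → skip
[7] flags=1010 LS?F → skip
[8] flags=1010 → (cmp)
[9] flags=1010 GE?F → skip
[10] flags=1010 GE?F → skip
[11] flags=1010 CC?F → skip

FIX = (r0, 0xe3)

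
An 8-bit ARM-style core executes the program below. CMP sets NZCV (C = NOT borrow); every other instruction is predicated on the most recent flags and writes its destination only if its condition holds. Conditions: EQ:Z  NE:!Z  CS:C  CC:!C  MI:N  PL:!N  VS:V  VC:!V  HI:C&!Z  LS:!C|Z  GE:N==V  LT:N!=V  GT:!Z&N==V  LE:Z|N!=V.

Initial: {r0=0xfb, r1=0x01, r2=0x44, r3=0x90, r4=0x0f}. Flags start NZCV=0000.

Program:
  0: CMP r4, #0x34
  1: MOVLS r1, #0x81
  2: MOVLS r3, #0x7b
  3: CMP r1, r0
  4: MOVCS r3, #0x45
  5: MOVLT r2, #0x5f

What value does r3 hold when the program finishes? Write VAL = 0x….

VAL = 0x7b

[0] flags=1000 → (cmp)
[1] flags=1000 LS?T → r1=0x81
[2] flags=1000 LS?T → r3=0x7b
[3] flags=1000 → (cmp)
[4] flags=1000 CS?F → skip
[5] flags=1000 LT?T → r2=0x5f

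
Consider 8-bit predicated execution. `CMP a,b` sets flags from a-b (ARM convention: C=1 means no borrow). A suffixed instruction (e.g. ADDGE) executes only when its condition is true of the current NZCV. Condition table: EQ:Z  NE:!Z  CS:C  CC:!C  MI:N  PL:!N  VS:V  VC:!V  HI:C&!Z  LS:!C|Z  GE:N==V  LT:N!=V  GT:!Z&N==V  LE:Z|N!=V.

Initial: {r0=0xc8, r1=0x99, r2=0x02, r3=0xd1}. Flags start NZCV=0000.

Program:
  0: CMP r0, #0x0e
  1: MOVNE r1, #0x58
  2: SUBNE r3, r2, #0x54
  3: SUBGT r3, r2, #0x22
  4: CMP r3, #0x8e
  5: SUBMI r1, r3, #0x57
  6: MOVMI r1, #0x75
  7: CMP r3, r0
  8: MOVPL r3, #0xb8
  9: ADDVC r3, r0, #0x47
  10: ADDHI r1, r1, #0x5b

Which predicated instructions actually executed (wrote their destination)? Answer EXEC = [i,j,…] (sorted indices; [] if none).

EXEC = [1,2,9]

0: ✓ CMP  NZCV=1010
1: ✓ MOVNE  r1←0x58
2: ✓ SUBNE  r3←0xae
3: · SUBGT
4: ✓ CMP  NZCV=0010
5: · SUBMI
6: · MOVMI
7: ✓ CMP  NZCV=1000
8: · MOVPL
9: ✓ ADDVC  r3←0x0f
10: · ADDHI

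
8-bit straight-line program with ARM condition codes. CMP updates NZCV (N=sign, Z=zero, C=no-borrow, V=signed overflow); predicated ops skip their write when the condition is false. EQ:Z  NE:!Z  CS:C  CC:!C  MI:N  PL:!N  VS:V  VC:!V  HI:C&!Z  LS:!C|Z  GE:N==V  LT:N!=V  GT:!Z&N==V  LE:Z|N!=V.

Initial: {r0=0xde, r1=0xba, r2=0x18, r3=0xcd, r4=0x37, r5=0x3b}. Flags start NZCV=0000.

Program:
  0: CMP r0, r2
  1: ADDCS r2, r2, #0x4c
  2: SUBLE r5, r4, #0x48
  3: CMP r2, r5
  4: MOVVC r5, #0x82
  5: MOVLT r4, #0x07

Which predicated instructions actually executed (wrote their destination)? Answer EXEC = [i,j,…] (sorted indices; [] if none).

[0] flags=1010 → (cmp)
[1] flags=1010 CS?T → r2=0x64
[2] flags=1010 LE?T → r5=0xef
[3] flags=0000 → (cmp)
[4] flags=0000 VC?T → r5=0x82
[5] flags=0000 LT?F → skip

EXEC = [1,2,4]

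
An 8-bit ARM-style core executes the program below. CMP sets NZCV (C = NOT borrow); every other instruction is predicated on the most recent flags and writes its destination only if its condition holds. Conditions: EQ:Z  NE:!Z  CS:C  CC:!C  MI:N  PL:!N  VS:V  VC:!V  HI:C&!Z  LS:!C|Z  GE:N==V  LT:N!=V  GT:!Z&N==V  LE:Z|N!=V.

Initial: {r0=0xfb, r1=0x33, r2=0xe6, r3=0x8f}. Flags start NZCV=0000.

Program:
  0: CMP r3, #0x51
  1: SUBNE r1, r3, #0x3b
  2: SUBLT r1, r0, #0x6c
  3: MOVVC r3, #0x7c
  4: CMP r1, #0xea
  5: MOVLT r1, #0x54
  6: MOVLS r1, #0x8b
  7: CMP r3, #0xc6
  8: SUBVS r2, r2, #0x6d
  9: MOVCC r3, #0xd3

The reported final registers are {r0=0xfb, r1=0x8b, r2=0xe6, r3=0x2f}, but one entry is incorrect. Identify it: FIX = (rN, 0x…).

FIX = (r3, 0xd3)

0: ✓ CMP  NZCV=0011
1: ✓ SUBNE  r1←0x54
2: ✓ SUBLT  r1←0x8f
3: · MOVVC
4: ✓ CMP  NZCV=1000
5: ✓ MOVLT  r1←0x54
6: ✓ MOVLS  r1←0x8b
7: ✓ CMP  NZCV=1000
8: · SUBVS
9: ✓ MOVCC  r3←0xd3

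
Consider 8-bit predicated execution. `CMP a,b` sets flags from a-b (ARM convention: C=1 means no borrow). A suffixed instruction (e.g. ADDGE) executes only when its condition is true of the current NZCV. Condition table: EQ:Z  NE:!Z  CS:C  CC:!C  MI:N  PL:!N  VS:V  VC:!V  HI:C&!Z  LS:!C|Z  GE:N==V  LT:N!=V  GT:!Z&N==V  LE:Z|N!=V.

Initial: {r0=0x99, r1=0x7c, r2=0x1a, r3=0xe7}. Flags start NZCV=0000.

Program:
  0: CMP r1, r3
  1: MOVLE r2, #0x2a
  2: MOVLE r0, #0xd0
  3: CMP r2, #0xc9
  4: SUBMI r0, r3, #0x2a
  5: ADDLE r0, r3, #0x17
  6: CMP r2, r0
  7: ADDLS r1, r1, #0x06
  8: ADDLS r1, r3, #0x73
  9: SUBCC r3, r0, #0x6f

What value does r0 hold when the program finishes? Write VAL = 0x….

[0] flags=1001 → (cmp)
[1] flags=1001 LE?F → skip
[2] flags=1001 LE?F → skip
[3] flags=0000 → (cmp)
[4] flags=0000 MI?F → skip
[5] flags=0000 LE?F → skip
[6] flags=1001 → (cmp)
[7] flags=1001 LS?T → r1=0x82
[8] flags=1001 LS?T → r1=0x5a
[9] flags=1001 CC?T → r3=0x2a

VAL = 0x99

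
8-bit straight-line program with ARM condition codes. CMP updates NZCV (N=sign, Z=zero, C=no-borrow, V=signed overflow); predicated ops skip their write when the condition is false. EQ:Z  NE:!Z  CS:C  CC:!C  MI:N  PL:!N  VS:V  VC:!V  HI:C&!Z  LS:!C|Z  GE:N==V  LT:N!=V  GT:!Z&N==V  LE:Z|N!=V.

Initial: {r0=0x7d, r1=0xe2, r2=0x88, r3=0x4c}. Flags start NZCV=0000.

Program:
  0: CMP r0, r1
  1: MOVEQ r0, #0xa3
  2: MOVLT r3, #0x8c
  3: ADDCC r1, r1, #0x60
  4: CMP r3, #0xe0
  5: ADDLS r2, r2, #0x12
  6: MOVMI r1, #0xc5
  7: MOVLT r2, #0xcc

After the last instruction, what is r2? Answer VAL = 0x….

VAL = 0x9a

[0] flags=1001 → (cmp)
[1] flags=1001 EQ?F → skip
[2] flags=1001 LT?F → skip
[3] flags=1001 CC?T → r1=0x42
[4] flags=0000 → (cmp)
[5] flags=0000 LS?T → r2=0x9a
[6] flags=0000 MI?F → skip
[7] flags=0000 LT?F → skip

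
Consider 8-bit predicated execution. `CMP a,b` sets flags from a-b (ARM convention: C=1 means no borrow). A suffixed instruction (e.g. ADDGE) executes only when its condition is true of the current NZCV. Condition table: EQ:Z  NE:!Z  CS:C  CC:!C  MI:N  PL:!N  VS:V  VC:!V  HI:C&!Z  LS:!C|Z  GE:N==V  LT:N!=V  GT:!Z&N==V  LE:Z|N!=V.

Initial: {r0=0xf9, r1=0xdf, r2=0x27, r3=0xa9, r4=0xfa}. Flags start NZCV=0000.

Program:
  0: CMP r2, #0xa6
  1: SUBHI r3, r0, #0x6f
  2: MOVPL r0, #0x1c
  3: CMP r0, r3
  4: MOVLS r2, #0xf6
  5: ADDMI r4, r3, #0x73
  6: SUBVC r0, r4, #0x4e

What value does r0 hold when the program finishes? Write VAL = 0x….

0: ✓ CMP  NZCV=1001
1: · SUBHI
2: · MOVPL
3: ✓ CMP  NZCV=0010
4: · MOVLS
5: · ADDMI
6: ✓ SUBVC  r0←0xac

VAL = 0xac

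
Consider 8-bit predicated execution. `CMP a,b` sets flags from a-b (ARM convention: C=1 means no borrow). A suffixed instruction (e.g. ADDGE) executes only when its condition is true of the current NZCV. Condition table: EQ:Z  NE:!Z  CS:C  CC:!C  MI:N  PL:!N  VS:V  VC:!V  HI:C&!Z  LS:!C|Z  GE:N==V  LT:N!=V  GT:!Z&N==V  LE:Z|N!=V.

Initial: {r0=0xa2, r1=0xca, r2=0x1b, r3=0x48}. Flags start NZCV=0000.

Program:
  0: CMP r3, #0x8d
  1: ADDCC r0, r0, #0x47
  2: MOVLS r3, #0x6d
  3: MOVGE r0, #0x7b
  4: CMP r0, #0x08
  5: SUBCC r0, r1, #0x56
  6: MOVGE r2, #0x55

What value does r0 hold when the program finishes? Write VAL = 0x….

VAL = 0x7b

[0] flags=1001 → (cmp)
[1] flags=1001 CC?T → r0=0xe9
[2] flags=1001 LS?T → r3=0x6d
[3] flags=1001 GE?T → r0=0x7b
[4] flags=0010 → (cmp)
[5] flags=0010 CC?F → skip
[6] flags=0010 GE?T → r2=0x55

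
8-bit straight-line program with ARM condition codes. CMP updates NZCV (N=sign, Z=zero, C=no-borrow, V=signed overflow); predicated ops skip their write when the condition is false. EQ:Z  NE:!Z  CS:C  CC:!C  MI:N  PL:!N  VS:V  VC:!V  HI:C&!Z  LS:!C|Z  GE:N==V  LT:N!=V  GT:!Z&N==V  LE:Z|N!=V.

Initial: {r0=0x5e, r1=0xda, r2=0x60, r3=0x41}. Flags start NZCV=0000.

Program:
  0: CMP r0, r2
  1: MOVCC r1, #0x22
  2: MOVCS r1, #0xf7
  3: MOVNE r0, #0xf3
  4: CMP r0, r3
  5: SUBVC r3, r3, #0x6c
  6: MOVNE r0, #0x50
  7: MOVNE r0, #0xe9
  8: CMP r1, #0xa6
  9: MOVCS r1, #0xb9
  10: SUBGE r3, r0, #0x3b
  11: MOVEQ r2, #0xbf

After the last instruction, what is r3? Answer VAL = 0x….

VAL = 0xae

0: ✓ CMP  NZCV=1000
1: ✓ MOVCC  r1←0x22
2: · MOVCS
3: ✓ MOVNE  r0←0xf3
4: ✓ CMP  NZCV=1010
5: ✓ SUBVC  r3←0xd5
6: ✓ MOVNE  r0←0x50
7: ✓ MOVNE  r0←0xe9
8: ✓ CMP  NZCV=0000
9: · MOVCS
10: ✓ SUBGE  r3←0xae
11: · MOVEQ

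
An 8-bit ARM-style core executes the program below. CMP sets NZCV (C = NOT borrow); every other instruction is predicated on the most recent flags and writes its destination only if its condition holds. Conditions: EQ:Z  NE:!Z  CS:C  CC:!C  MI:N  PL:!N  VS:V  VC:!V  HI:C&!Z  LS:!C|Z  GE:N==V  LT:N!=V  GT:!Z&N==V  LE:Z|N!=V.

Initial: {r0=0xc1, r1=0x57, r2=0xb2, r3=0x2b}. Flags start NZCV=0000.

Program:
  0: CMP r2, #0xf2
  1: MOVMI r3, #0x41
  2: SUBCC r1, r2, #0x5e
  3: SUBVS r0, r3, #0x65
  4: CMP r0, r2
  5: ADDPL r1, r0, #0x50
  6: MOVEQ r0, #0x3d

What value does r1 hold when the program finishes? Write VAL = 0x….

VAL = 0x11

[0] flags=1000 → (cmp)
[1] flags=1000 MI?T → r3=0x41
[2] flags=1000 CC?T → r1=0x54
[3] flags=1000 VS?F → skip
[4] flags=0010 → (cmp)
[5] flags=0010 PL?T → r1=0x11
[6] flags=0010 EQ?F → skip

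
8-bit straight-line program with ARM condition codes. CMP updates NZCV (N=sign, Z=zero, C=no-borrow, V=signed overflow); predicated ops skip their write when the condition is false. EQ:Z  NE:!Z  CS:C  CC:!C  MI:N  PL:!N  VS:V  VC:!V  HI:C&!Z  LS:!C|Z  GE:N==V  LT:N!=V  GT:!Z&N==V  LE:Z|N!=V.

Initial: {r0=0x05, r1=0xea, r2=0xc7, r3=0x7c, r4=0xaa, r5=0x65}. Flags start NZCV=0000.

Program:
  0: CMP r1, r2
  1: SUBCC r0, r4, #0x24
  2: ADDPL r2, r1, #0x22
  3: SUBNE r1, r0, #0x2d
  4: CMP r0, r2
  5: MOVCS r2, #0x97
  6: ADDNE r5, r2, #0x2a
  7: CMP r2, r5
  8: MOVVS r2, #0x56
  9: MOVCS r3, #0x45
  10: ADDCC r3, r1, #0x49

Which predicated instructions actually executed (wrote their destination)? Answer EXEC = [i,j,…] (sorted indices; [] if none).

EXEC = [2,3,6,10]

[0] flags=0010 → (cmp)
[1] flags=0010 CC?F → skip
[2] flags=0010 PL?T → r2=0x0c
[3] flags=0010 NE?T → r1=0xd8
[4] flags=1000 → (cmp)
[5] flags=1000 CS?F → skip
[6] flags=1000 NE?T → r5=0x36
[7] flags=1000 → (cmp)
[8] flags=1000 VS?F → skip
[9] flags=1000 CS?F → skip
[10] flags=1000 CC?T → r3=0x21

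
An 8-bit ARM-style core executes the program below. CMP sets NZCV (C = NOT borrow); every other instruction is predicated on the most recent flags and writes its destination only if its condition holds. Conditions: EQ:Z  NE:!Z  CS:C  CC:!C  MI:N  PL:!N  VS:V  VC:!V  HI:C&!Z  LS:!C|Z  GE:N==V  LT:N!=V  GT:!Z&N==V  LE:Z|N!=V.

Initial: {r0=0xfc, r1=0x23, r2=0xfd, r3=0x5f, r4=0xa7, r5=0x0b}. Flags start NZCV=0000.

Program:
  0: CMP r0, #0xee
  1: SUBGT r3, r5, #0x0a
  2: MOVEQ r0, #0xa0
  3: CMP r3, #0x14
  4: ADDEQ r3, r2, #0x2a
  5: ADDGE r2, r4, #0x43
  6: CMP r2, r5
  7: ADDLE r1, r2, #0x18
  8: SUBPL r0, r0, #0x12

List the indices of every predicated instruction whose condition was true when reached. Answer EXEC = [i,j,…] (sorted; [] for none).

[0] flags=0010 → (cmp)
[1] flags=0010 GT?T → r3=0x01
[2] flags=0010 EQ?F → skip
[3] flags=1000 → (cmp)
[4] flags=1000 EQ?F → skip
[5] flags=1000 GE?F → skip
[6] flags=1010 → (cmp)
[7] flags=1010 LE?T → r1=0x15
[8] flags=1010 PL?F → skip

EXEC = [1,7]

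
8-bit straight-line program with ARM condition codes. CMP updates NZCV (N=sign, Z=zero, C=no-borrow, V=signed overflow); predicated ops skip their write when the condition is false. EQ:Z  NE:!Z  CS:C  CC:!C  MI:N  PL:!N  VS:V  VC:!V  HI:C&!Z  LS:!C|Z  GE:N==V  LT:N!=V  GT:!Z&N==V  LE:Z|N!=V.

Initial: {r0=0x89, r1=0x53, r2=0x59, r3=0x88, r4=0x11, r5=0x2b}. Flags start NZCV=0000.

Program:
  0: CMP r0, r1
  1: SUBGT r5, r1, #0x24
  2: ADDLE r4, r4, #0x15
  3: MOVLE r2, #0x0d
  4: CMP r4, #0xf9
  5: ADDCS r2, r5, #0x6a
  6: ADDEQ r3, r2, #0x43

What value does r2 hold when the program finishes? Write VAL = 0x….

VAL = 0x0d

0: ✓ CMP  NZCV=0011
1: · SUBGT
2: ✓ ADDLE  r4←0x26
3: ✓ MOVLE  r2←0x0d
4: ✓ CMP  NZCV=0000
5: · ADDCS
6: · ADDEQ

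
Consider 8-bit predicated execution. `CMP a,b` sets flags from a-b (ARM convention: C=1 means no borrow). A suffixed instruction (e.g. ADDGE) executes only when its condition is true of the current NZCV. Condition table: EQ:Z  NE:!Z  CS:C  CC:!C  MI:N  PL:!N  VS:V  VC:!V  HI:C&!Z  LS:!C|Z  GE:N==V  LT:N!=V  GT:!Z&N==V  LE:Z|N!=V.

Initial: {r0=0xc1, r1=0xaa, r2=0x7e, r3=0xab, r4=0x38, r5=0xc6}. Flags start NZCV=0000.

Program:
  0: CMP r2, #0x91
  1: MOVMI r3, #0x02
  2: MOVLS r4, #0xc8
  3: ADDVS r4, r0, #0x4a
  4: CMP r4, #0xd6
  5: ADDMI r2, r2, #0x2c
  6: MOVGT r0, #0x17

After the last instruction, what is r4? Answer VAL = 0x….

[0] flags=1001 → (cmp)
[1] flags=1001 MI?T → r3=0x02
[2] flags=1001 LS?T → r4=0xc8
[3] flags=1001 VS?T → r4=0x0b
[4] flags=0000 → (cmp)
[5] flags=0000 MI?F → skip
[6] flags=0000 GT?T → r0=0x17

VAL = 0x0b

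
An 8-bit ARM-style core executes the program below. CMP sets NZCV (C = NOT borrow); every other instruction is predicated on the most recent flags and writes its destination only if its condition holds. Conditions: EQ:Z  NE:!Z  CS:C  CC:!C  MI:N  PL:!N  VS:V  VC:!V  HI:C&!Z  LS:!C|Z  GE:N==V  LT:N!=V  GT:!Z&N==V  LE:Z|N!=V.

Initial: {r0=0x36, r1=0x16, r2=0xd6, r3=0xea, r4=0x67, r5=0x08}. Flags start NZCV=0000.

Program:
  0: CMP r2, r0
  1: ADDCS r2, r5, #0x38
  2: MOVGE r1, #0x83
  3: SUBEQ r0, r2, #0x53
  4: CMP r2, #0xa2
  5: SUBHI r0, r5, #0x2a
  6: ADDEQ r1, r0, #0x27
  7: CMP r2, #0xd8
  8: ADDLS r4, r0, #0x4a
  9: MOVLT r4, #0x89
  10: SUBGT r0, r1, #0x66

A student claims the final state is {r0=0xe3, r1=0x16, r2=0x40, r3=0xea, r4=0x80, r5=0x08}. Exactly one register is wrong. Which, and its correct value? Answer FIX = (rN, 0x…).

FIX = (r0, 0xb0)

[0] flags=1010 → (cmp)
[1] flags=1010 CS?T → r2=0x40
[2] flags=1010 GE?F → skip
[3] flags=1010 EQ?F → skip
[4] flags=1001 → (cmp)
[5] flags=1001 HI?F → skip
[6] flags=1001 EQ?F → skip
[7] flags=0000 → (cmp)
[8] flags=0000 LS?T → r4=0x80
[9] flags=0000 LT?F → skip
[10] flags=0000 GT?T → r0=0xb0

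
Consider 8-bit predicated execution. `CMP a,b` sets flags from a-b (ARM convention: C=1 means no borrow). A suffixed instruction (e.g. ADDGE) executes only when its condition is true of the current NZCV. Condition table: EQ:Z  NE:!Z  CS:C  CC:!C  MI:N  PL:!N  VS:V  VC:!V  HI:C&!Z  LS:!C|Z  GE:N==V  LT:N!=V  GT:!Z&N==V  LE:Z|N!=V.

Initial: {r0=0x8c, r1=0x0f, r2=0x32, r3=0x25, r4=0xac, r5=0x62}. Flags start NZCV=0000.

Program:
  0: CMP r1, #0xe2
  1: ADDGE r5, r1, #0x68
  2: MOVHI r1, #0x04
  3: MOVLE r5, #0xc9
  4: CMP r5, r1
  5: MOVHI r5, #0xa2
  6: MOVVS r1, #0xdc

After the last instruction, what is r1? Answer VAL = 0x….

VAL = 0x0f

0: ✓ CMP  NZCV=0000
1: ✓ ADDGE  r5←0x77
2: · MOVHI
3: · MOVLE
4: ✓ CMP  NZCV=0010
5: ✓ MOVHI  r5←0xa2
6: · MOVVS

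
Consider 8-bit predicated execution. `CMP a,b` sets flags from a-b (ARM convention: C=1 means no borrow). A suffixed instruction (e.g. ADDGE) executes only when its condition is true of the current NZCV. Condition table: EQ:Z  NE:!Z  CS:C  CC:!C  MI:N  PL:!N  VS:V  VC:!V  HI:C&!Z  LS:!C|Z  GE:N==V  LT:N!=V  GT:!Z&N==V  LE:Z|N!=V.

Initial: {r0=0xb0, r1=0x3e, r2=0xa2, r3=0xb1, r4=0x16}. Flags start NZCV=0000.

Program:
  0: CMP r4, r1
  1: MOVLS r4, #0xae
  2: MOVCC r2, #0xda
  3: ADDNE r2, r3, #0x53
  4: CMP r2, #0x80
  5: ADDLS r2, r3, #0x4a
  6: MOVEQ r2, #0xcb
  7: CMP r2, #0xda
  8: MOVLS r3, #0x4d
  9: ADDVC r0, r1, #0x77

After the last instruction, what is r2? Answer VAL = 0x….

[0] flags=1000 → (cmp)
[1] flags=1000 LS?T → r4=0xae
[2] flags=1000 CC?T → r2=0xda
[3] flags=1000 NE?T → r2=0x04
[4] flags=1001 → (cmp)
[5] flags=1001 LS?T → r2=0xfb
[6] flags=1001 EQ?F → skip
[7] flags=0010 → (cmp)
[8] flags=0010 LS?F → skip
[9] flags=0010 VC?T → r0=0xb5

VAL = 0xfb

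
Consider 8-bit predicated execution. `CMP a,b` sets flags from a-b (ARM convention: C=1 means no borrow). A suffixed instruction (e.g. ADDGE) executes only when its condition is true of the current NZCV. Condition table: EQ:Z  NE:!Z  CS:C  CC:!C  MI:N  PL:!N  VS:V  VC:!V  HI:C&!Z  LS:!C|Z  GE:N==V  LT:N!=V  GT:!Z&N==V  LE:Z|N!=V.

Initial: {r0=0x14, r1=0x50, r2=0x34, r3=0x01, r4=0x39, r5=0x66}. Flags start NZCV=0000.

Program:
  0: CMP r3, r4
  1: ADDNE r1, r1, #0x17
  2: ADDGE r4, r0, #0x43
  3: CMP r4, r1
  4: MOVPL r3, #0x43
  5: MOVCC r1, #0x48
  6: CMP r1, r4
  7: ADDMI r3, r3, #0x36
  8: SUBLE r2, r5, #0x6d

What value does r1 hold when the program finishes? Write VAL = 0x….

0: ✓ CMP  NZCV=1000
1: ✓ ADDNE  r1←0x67
2: · ADDGE
3: ✓ CMP  NZCV=1000
4: · MOVPL
5: ✓ MOVCC  r1←0x48
6: ✓ CMP  NZCV=0010
7: · ADDMI
8: · SUBLE

VAL = 0x48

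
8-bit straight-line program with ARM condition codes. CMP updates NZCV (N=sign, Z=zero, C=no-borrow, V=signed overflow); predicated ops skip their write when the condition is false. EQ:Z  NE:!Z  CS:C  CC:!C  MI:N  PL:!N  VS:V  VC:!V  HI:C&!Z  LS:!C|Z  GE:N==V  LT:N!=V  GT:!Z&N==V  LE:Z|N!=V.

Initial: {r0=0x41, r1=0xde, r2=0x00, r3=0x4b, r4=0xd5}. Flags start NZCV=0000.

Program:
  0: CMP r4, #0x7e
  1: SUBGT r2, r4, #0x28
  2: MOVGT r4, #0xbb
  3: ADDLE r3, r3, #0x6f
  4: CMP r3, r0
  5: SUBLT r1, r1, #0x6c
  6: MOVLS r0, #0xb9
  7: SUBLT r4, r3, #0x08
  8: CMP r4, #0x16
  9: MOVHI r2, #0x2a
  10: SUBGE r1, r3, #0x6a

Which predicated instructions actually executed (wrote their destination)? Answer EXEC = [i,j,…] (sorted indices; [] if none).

EXEC = [3,5,7,9]

[0] flags=0011 → (cmp)
[1] flags=0011 GT?F → skip
[2] flags=0011 GT?F → skip
[3] flags=0011 LE?T → r3=0xba
[4] flags=0011 → (cmp)
[5] flags=0011 LT?T → r1=0x72
[6] flags=0011 LS?F → skip
[7] flags=0011 LT?T → r4=0xb2
[8] flags=1010 → (cmp)
[9] flags=1010 HI?T → r2=0x2a
[10] flags=1010 GE?F → skip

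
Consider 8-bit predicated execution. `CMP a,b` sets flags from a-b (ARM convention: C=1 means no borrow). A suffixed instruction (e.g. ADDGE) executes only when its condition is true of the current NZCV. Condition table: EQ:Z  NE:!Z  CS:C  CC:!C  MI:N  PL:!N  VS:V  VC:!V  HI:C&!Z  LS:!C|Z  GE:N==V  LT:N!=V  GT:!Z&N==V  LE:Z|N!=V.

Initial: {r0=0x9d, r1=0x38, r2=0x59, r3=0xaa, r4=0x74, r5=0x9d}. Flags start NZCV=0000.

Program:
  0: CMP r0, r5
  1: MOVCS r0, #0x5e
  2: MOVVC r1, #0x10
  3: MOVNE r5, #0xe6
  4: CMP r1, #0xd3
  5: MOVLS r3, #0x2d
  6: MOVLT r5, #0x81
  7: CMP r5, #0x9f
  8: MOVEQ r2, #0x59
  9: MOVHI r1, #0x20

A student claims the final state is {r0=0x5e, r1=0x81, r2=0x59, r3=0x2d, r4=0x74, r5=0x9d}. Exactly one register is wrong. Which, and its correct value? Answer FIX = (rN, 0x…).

FIX = (r1, 0x10)

0: ✓ CMP  NZCV=0110
1: ✓ MOVCS  r0←0x5e
2: ✓ MOVVC  r1←0x10
3: · MOVNE
4: ✓ CMP  NZCV=0000
5: ✓ MOVLS  r3←0x2d
6: · MOVLT
7: ✓ CMP  NZCV=1000
8: · MOVEQ
9: · MOVHI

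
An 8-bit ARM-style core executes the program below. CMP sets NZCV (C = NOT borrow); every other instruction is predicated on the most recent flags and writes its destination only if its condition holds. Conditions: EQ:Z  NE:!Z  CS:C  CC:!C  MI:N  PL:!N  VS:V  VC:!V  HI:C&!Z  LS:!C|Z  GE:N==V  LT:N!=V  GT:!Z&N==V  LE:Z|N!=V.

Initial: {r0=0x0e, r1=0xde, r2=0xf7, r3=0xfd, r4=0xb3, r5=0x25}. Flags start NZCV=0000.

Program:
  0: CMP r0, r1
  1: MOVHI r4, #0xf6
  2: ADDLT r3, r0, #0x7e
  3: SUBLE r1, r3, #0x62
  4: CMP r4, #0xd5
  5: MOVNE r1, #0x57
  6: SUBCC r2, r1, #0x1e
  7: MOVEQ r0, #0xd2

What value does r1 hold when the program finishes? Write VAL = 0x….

VAL = 0x57

[0] flags=0000 → (cmp)
[1] flags=0000 HI?F → skip
[2] flags=0000 LT?F → skip
[3] flags=0000 LE?F → skip
[4] flags=1000 → (cmp)
[5] flags=1000 NE?T → r1=0x57
[6] flags=1000 CC?T → r2=0x39
[7] flags=1000 EQ?F → skip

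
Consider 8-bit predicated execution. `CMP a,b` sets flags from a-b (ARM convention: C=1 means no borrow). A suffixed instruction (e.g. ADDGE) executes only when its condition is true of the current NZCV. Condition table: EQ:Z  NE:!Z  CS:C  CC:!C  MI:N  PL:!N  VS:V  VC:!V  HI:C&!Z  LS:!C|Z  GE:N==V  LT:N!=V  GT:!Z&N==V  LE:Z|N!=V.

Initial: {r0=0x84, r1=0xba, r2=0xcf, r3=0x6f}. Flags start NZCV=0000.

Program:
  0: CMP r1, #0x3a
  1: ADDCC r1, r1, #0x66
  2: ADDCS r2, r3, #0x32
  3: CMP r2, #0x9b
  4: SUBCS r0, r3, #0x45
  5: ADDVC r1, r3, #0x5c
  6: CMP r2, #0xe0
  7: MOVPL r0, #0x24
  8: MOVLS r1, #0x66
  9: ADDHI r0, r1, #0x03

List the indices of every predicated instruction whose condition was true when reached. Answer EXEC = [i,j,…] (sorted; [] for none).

0: ✓ CMP  NZCV=1010
1: · ADDCC
2: ✓ ADDCS  r2←0xa1
3: ✓ CMP  NZCV=0010
4: ✓ SUBCS  r0←0x2a
5: ✓ ADDVC  r1←0xcb
6: ✓ CMP  NZCV=1000
7: · MOVPL
8: ✓ MOVLS  r1←0x66
9: · ADDHI

EXEC = [2,4,5,8]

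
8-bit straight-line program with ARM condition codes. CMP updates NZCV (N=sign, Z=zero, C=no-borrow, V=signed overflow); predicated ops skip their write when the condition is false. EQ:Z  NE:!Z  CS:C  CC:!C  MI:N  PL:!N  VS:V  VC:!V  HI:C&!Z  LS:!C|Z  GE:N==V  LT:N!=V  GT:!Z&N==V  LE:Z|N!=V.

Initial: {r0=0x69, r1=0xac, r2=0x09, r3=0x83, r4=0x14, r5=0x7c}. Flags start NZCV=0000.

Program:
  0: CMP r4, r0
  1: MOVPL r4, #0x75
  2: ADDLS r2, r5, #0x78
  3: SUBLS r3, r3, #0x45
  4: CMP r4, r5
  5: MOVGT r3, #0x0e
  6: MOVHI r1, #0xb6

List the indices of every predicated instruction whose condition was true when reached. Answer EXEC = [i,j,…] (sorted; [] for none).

0: ✓ CMP  NZCV=1000
1: · MOVPL
2: ✓ ADDLS  r2←0xf4
3: ✓ SUBLS  r3←0x3e
4: ✓ CMP  NZCV=1000
5: · MOVGT
6: · MOVHI

EXEC = [2,3]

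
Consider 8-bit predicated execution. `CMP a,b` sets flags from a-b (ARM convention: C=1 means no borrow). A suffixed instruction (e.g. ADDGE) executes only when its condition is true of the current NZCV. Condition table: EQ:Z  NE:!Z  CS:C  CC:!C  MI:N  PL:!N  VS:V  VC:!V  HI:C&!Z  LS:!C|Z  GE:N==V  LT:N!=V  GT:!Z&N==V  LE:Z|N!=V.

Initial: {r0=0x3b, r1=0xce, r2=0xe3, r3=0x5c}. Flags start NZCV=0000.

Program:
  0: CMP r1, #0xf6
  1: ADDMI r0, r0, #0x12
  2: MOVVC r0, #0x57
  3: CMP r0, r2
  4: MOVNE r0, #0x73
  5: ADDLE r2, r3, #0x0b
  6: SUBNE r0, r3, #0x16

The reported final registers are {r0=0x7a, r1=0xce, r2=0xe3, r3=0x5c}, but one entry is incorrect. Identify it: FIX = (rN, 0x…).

[0] flags=1000 → (cmp)
[1] flags=1000 MI?T → r0=0x4d
[2] flags=1000 VC?T → r0=0x57
[3] flags=0000 → (cmp)
[4] flags=0000 NE?T → r0=0x73
[5] flags=0000 LE?F → skip
[6] flags=0000 NE?T → r0=0x46

FIX = (r0, 0x46)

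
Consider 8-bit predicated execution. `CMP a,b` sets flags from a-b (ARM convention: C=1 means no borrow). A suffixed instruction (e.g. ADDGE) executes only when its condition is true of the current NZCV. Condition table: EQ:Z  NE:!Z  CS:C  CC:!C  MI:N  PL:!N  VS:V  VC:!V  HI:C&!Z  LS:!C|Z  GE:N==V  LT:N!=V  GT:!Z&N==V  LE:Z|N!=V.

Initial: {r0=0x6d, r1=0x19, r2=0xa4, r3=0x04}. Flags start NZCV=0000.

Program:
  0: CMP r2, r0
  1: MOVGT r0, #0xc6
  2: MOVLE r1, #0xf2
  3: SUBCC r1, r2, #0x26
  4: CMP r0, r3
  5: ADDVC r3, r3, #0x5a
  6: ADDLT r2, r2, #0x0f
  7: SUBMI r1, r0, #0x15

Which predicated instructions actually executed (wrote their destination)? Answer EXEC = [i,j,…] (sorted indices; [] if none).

[0] flags=0011 → (cmp)
[1] flags=0011 GT?F → skip
[2] flags=0011 LE?T → r1=0xf2
[3] flags=0011 CC?F → skip
[4] flags=0010 → (cmp)
[5] flags=0010 VC?T → r3=0x5e
[6] flags=0010 LT?F → skip
[7] flags=0010 MI?F → skip

EXEC = [2,5]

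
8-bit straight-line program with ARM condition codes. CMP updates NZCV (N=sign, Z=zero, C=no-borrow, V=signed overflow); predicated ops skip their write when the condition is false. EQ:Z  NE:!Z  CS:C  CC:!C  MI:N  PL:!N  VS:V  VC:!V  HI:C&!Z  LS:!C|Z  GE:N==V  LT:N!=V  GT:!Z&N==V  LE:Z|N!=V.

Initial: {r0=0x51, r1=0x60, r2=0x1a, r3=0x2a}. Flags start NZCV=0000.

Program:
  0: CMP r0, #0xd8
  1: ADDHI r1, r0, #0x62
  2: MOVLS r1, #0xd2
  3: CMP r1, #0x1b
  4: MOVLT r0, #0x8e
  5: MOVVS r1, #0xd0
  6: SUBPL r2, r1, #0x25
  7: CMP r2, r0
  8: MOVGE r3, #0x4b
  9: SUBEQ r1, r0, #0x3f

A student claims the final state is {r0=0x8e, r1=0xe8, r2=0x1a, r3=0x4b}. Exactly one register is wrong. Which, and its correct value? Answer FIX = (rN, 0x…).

0: ✓ CMP  NZCV=0000
1: · ADDHI
2: ✓ MOVLS  r1←0xd2
3: ✓ CMP  NZCV=1010
4: ✓ MOVLT  r0←0x8e
5: · MOVVS
6: · SUBPL
7: ✓ CMP  NZCV=1001
8: ✓ MOVGE  r3←0x4b
9: · SUBEQ

FIX = (r1, 0xd2)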